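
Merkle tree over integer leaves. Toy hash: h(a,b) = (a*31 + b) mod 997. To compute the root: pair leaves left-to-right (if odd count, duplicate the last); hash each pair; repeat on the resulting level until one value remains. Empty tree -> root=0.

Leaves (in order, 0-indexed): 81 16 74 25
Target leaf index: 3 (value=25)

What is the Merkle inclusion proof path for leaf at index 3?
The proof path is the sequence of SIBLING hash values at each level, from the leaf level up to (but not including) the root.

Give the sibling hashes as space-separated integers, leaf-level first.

L0 (leaves): [81, 16, 74, 25], target index=3
L1: h(81,16)=(81*31+16)%997=533 [pair 0] h(74,25)=(74*31+25)%997=325 [pair 1] -> [533, 325]
  Sibling for proof at L0: 74
L2: h(533,325)=(533*31+325)%997=896 [pair 0] -> [896]
  Sibling for proof at L1: 533
Root: 896
Proof path (sibling hashes from leaf to root): [74, 533]

Answer: 74 533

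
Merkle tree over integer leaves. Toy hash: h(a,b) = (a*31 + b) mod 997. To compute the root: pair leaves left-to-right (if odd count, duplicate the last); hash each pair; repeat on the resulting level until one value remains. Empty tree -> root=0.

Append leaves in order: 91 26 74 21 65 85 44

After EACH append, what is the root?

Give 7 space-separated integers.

After append 91 (leaves=[91]):
  L0: [91]
  root=91
After append 26 (leaves=[91, 26]):
  L0: [91, 26]
  L1: h(91,26)=(91*31+26)%997=853 -> [853]
  root=853
After append 74 (leaves=[91, 26, 74]):
  L0: [91, 26, 74]
  L1: h(91,26)=(91*31+26)%997=853 h(74,74)=(74*31+74)%997=374 -> [853, 374]
  L2: h(853,374)=(853*31+374)%997=895 -> [895]
  root=895
After append 21 (leaves=[91, 26, 74, 21]):
  L0: [91, 26, 74, 21]
  L1: h(91,26)=(91*31+26)%997=853 h(74,21)=(74*31+21)%997=321 -> [853, 321]
  L2: h(853,321)=(853*31+321)%997=842 -> [842]
  root=842
After append 65 (leaves=[91, 26, 74, 21, 65]):
  L0: [91, 26, 74, 21, 65]
  L1: h(91,26)=(91*31+26)%997=853 h(74,21)=(74*31+21)%997=321 h(65,65)=(65*31+65)%997=86 -> [853, 321, 86]
  L2: h(853,321)=(853*31+321)%997=842 h(86,86)=(86*31+86)%997=758 -> [842, 758]
  L3: h(842,758)=(842*31+758)%997=938 -> [938]
  root=938
After append 85 (leaves=[91, 26, 74, 21, 65, 85]):
  L0: [91, 26, 74, 21, 65, 85]
  L1: h(91,26)=(91*31+26)%997=853 h(74,21)=(74*31+21)%997=321 h(65,85)=(65*31+85)%997=106 -> [853, 321, 106]
  L2: h(853,321)=(853*31+321)%997=842 h(106,106)=(106*31+106)%997=401 -> [842, 401]
  L3: h(842,401)=(842*31+401)%997=581 -> [581]
  root=581
After append 44 (leaves=[91, 26, 74, 21, 65, 85, 44]):
  L0: [91, 26, 74, 21, 65, 85, 44]
  L1: h(91,26)=(91*31+26)%997=853 h(74,21)=(74*31+21)%997=321 h(65,85)=(65*31+85)%997=106 h(44,44)=(44*31+44)%997=411 -> [853, 321, 106, 411]
  L2: h(853,321)=(853*31+321)%997=842 h(106,411)=(106*31+411)%997=706 -> [842, 706]
  L3: h(842,706)=(842*31+706)%997=886 -> [886]
  root=886

Answer: 91 853 895 842 938 581 886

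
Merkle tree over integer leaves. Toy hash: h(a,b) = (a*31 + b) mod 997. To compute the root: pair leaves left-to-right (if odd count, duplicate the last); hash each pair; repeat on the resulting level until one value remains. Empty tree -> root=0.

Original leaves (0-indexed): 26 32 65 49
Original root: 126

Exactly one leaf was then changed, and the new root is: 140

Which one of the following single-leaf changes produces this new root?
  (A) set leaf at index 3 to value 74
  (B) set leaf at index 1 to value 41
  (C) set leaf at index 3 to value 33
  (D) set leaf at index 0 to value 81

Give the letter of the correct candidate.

Original leaves: [26, 32, 65, 49]
Target new root: 140
Try each candidate change and compute the resulting root:
Candidate A: set leaf[3] = 74 -> leaves = [26, 32, 65, 74]
  L0: [26, 32, 65, 74]
  L1: h(26,32)=(26*31+32)%997=838 h(65,74)=(65*31+74)%997=95 -> [838, 95]
  L2: h(838,95)=(838*31+95)%997=151 -> [151]
  root = 151 != target 140
Candidate B: set leaf[1] = 41 -> leaves = [26, 41, 65, 49]
  L0: [26, 41, 65, 49]
  L1: h(26,41)=(26*31+41)%997=847 h(65,49)=(65*31+49)%997=70 -> [847, 70]
  L2: h(847,70)=(847*31+70)%997=405 -> [405]
  root = 405 != target 140
Candidate C: set leaf[3] = 33 -> leaves = [26, 32, 65, 33]
  L0: [26, 32, 65, 33]
  L1: h(26,32)=(26*31+32)%997=838 h(65,33)=(65*31+33)%997=54 -> [838, 54]
  L2: h(838,54)=(838*31+54)%997=110 -> [110]
  root = 110 != target 140
Candidate D: set leaf[0] = 81 -> leaves = [81, 32, 65, 49]
  L0: [81, 32, 65, 49]
  L1: h(81,32)=(81*31+32)%997=549 h(65,49)=(65*31+49)%997=70 -> [549, 70]
  L2: h(549,70)=(549*31+70)%997=140 -> [140]
  root = 140 == target 140  ** MATCH **
Candidate D produces the target root.

Answer: D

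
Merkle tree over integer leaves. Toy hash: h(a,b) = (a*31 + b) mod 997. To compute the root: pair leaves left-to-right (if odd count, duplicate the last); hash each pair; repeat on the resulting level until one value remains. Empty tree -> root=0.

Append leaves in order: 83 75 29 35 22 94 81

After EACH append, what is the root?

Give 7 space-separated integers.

Answer: 83 654 265 271 22 332 154

Derivation:
After append 83 (leaves=[83]):
  L0: [83]
  root=83
After append 75 (leaves=[83, 75]):
  L0: [83, 75]
  L1: h(83,75)=(83*31+75)%997=654 -> [654]
  root=654
After append 29 (leaves=[83, 75, 29]):
  L0: [83, 75, 29]
  L1: h(83,75)=(83*31+75)%997=654 h(29,29)=(29*31+29)%997=928 -> [654, 928]
  L2: h(654,928)=(654*31+928)%997=265 -> [265]
  root=265
After append 35 (leaves=[83, 75, 29, 35]):
  L0: [83, 75, 29, 35]
  L1: h(83,75)=(83*31+75)%997=654 h(29,35)=(29*31+35)%997=934 -> [654, 934]
  L2: h(654,934)=(654*31+934)%997=271 -> [271]
  root=271
After append 22 (leaves=[83, 75, 29, 35, 22]):
  L0: [83, 75, 29, 35, 22]
  L1: h(83,75)=(83*31+75)%997=654 h(29,35)=(29*31+35)%997=934 h(22,22)=(22*31+22)%997=704 -> [654, 934, 704]
  L2: h(654,934)=(654*31+934)%997=271 h(704,704)=(704*31+704)%997=594 -> [271, 594]
  L3: h(271,594)=(271*31+594)%997=22 -> [22]
  root=22
After append 94 (leaves=[83, 75, 29, 35, 22, 94]):
  L0: [83, 75, 29, 35, 22, 94]
  L1: h(83,75)=(83*31+75)%997=654 h(29,35)=(29*31+35)%997=934 h(22,94)=(22*31+94)%997=776 -> [654, 934, 776]
  L2: h(654,934)=(654*31+934)%997=271 h(776,776)=(776*31+776)%997=904 -> [271, 904]
  L3: h(271,904)=(271*31+904)%997=332 -> [332]
  root=332
After append 81 (leaves=[83, 75, 29, 35, 22, 94, 81]):
  L0: [83, 75, 29, 35, 22, 94, 81]
  L1: h(83,75)=(83*31+75)%997=654 h(29,35)=(29*31+35)%997=934 h(22,94)=(22*31+94)%997=776 h(81,81)=(81*31+81)%997=598 -> [654, 934, 776, 598]
  L2: h(654,934)=(654*31+934)%997=271 h(776,598)=(776*31+598)%997=726 -> [271, 726]
  L3: h(271,726)=(271*31+726)%997=154 -> [154]
  root=154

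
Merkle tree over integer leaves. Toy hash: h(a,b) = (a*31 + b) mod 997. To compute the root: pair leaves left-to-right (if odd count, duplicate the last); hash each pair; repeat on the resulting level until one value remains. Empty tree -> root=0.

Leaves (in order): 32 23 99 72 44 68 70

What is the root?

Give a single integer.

L0: [32, 23, 99, 72, 44, 68, 70]
L1: h(32,23)=(32*31+23)%997=18 h(99,72)=(99*31+72)%997=150 h(44,68)=(44*31+68)%997=435 h(70,70)=(70*31+70)%997=246 -> [18, 150, 435, 246]
L2: h(18,150)=(18*31+150)%997=708 h(435,246)=(435*31+246)%997=770 -> [708, 770]
L3: h(708,770)=(708*31+770)%997=784 -> [784]

Answer: 784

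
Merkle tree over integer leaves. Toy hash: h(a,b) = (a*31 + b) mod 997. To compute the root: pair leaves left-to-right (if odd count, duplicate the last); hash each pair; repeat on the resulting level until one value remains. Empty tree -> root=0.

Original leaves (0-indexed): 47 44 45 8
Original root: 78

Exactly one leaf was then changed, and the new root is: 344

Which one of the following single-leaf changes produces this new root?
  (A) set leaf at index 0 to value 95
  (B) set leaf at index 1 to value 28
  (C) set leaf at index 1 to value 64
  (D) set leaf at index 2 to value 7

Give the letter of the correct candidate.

Original leaves: [47, 44, 45, 8]
Target new root: 344
Try each candidate change and compute the resulting root:
Candidate A: set leaf[0] = 95 -> leaves = [95, 44, 45, 8]
  L0: [95, 44, 45, 8]
  L1: h(95,44)=(95*31+44)%997=995 h(45,8)=(45*31+8)%997=406 -> [995, 406]
  L2: h(995,406)=(995*31+406)%997=344 -> [344]
  root = 344 == target 344  ** MATCH **
Candidate B: set leaf[1] = 28 -> leaves = [47, 28, 45, 8]
  L0: [47, 28, 45, 8]
  L1: h(47,28)=(47*31+28)%997=488 h(45,8)=(45*31+8)%997=406 -> [488, 406]
  L2: h(488,406)=(488*31+406)%997=579 -> [579]
  root = 579 != target 344
Candidate C: set leaf[1] = 64 -> leaves = [47, 64, 45, 8]
  L0: [47, 64, 45, 8]
  L1: h(47,64)=(47*31+64)%997=524 h(45,8)=(45*31+8)%997=406 -> [524, 406]
  L2: h(524,406)=(524*31+406)%997=698 -> [698]
  root = 698 != target 344
Candidate D: set leaf[2] = 7 -> leaves = [47, 44, 7, 8]
  L0: [47, 44, 7, 8]
  L1: h(47,44)=(47*31+44)%997=504 h(7,8)=(7*31+8)%997=225 -> [504, 225]
  L2: h(504,225)=(504*31+225)%997=894 -> [894]
  root = 894 != target 344
Candidate A produces the target root.

Answer: A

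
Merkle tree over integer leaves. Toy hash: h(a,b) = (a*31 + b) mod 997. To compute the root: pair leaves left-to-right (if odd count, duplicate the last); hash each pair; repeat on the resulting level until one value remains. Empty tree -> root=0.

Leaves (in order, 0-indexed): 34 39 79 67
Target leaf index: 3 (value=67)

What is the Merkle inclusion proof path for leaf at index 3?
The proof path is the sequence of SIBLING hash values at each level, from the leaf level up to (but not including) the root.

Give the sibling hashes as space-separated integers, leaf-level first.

L0 (leaves): [34, 39, 79, 67], target index=3
L1: h(34,39)=(34*31+39)%997=96 [pair 0] h(79,67)=(79*31+67)%997=522 [pair 1] -> [96, 522]
  Sibling for proof at L0: 79
L2: h(96,522)=(96*31+522)%997=507 [pair 0] -> [507]
  Sibling for proof at L1: 96
Root: 507
Proof path (sibling hashes from leaf to root): [79, 96]

Answer: 79 96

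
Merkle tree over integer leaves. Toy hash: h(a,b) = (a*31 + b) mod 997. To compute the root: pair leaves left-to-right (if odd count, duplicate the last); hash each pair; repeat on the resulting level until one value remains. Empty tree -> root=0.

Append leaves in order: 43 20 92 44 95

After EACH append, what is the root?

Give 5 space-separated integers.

After append 43 (leaves=[43]):
  L0: [43]
  root=43
After append 20 (leaves=[43, 20]):
  L0: [43, 20]
  L1: h(43,20)=(43*31+20)%997=356 -> [356]
  root=356
After append 92 (leaves=[43, 20, 92]):
  L0: [43, 20, 92]
  L1: h(43,20)=(43*31+20)%997=356 h(92,92)=(92*31+92)%997=950 -> [356, 950]
  L2: h(356,950)=(356*31+950)%997=22 -> [22]
  root=22
After append 44 (leaves=[43, 20, 92, 44]):
  L0: [43, 20, 92, 44]
  L1: h(43,20)=(43*31+20)%997=356 h(92,44)=(92*31+44)%997=902 -> [356, 902]
  L2: h(356,902)=(356*31+902)%997=971 -> [971]
  root=971
After append 95 (leaves=[43, 20, 92, 44, 95]):
  L0: [43, 20, 92, 44, 95]
  L1: h(43,20)=(43*31+20)%997=356 h(92,44)=(92*31+44)%997=902 h(95,95)=(95*31+95)%997=49 -> [356, 902, 49]
  L2: h(356,902)=(356*31+902)%997=971 h(49,49)=(49*31+49)%997=571 -> [971, 571]
  L3: h(971,571)=(971*31+571)%997=762 -> [762]
  root=762

Answer: 43 356 22 971 762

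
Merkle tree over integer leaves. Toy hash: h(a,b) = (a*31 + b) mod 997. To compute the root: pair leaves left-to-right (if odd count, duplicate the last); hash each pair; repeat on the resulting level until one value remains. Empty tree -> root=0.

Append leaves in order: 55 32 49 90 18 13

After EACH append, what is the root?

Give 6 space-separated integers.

After append 55 (leaves=[55]):
  L0: [55]
  root=55
After append 32 (leaves=[55, 32]):
  L0: [55, 32]
  L1: h(55,32)=(55*31+32)%997=740 -> [740]
  root=740
After append 49 (leaves=[55, 32, 49]):
  L0: [55, 32, 49]
  L1: h(55,32)=(55*31+32)%997=740 h(49,49)=(49*31+49)%997=571 -> [740, 571]
  L2: h(740,571)=(740*31+571)%997=580 -> [580]
  root=580
After append 90 (leaves=[55, 32, 49, 90]):
  L0: [55, 32, 49, 90]
  L1: h(55,32)=(55*31+32)%997=740 h(49,90)=(49*31+90)%997=612 -> [740, 612]
  L2: h(740,612)=(740*31+612)%997=621 -> [621]
  root=621
After append 18 (leaves=[55, 32, 49, 90, 18]):
  L0: [55, 32, 49, 90, 18]
  L1: h(55,32)=(55*31+32)%997=740 h(49,90)=(49*31+90)%997=612 h(18,18)=(18*31+18)%997=576 -> [740, 612, 576]
  L2: h(740,612)=(740*31+612)%997=621 h(576,576)=(576*31+576)%997=486 -> [621, 486]
  L3: h(621,486)=(621*31+486)%997=794 -> [794]
  root=794
After append 13 (leaves=[55, 32, 49, 90, 18, 13]):
  L0: [55, 32, 49, 90, 18, 13]
  L1: h(55,32)=(55*31+32)%997=740 h(49,90)=(49*31+90)%997=612 h(18,13)=(18*31+13)%997=571 -> [740, 612, 571]
  L2: h(740,612)=(740*31+612)%997=621 h(571,571)=(571*31+571)%997=326 -> [621, 326]
  L3: h(621,326)=(621*31+326)%997=634 -> [634]
  root=634

Answer: 55 740 580 621 794 634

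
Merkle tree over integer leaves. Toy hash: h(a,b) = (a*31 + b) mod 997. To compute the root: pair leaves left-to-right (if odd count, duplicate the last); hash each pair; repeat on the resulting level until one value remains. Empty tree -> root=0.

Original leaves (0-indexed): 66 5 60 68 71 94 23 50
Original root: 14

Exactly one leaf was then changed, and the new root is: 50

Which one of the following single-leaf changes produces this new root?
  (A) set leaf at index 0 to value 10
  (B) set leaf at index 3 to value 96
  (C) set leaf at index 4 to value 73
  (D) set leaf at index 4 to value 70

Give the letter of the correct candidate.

Original leaves: [66, 5, 60, 68, 71, 94, 23, 50]
Target new root: 50
Try each candidate change and compute the resulting root:
Candidate A: set leaf[0] = 10 -> leaves = [10, 5, 60, 68, 71, 94, 23, 50]
  L0: [10, 5, 60, 68, 71, 94, 23, 50]
  L1: h(10,5)=(10*31+5)%997=315 h(60,68)=(60*31+68)%997=931 h(71,94)=(71*31+94)%997=301 h(23,50)=(23*31+50)%997=763 -> [315, 931, 301, 763]
  L2: h(315,931)=(315*31+931)%997=726 h(301,763)=(301*31+763)%997=124 -> [726, 124]
  L3: h(726,124)=(726*31+124)%997=696 -> [696]
  root = 696 != target 50
Candidate B: set leaf[3] = 96 -> leaves = [66, 5, 60, 96, 71, 94, 23, 50]
  L0: [66, 5, 60, 96, 71, 94, 23, 50]
  L1: h(66,5)=(66*31+5)%997=57 h(60,96)=(60*31+96)%997=959 h(71,94)=(71*31+94)%997=301 h(23,50)=(23*31+50)%997=763 -> [57, 959, 301, 763]
  L2: h(57,959)=(57*31+959)%997=732 h(301,763)=(301*31+763)%997=124 -> [732, 124]
  L3: h(732,124)=(732*31+124)%997=882 -> [882]
  root = 882 != target 50
Candidate C: set leaf[4] = 73 -> leaves = [66, 5, 60, 68, 73, 94, 23, 50]
  L0: [66, 5, 60, 68, 73, 94, 23, 50]
  L1: h(66,5)=(66*31+5)%997=57 h(60,68)=(60*31+68)%997=931 h(73,94)=(73*31+94)%997=363 h(23,50)=(23*31+50)%997=763 -> [57, 931, 363, 763]
  L2: h(57,931)=(57*31+931)%997=704 h(363,763)=(363*31+763)%997=52 -> [704, 52]
  L3: h(704,52)=(704*31+52)%997=939 -> [939]
  root = 939 != target 50
Candidate D: set leaf[4] = 70 -> leaves = [66, 5, 60, 68, 70, 94, 23, 50]
  L0: [66, 5, 60, 68, 70, 94, 23, 50]
  L1: h(66,5)=(66*31+5)%997=57 h(60,68)=(60*31+68)%997=931 h(70,94)=(70*31+94)%997=270 h(23,50)=(23*31+50)%997=763 -> [57, 931, 270, 763]
  L2: h(57,931)=(57*31+931)%997=704 h(270,763)=(270*31+763)%997=160 -> [704, 160]
  L3: h(704,160)=(704*31+160)%997=50 -> [50]
  root = 50 == target 50  ** MATCH **
Candidate D produces the target root.

Answer: D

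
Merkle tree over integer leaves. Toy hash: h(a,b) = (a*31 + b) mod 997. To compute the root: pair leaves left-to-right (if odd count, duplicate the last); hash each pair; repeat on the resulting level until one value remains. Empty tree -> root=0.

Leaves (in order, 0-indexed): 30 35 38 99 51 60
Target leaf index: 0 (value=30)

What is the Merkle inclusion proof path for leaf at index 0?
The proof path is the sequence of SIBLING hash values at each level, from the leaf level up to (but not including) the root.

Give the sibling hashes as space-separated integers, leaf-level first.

L0 (leaves): [30, 35, 38, 99, 51, 60], target index=0
L1: h(30,35)=(30*31+35)%997=965 [pair 0] h(38,99)=(38*31+99)%997=280 [pair 1] h(51,60)=(51*31+60)%997=644 [pair 2] -> [965, 280, 644]
  Sibling for proof at L0: 35
L2: h(965,280)=(965*31+280)%997=285 [pair 0] h(644,644)=(644*31+644)%997=668 [pair 1] -> [285, 668]
  Sibling for proof at L1: 280
L3: h(285,668)=(285*31+668)%997=530 [pair 0] -> [530]
  Sibling for proof at L2: 668
Root: 530
Proof path (sibling hashes from leaf to root): [35, 280, 668]

Answer: 35 280 668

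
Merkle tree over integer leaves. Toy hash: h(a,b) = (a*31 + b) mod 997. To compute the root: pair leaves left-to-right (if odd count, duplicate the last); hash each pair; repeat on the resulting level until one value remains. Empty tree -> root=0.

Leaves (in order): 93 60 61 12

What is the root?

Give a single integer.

L0: [93, 60, 61, 12]
L1: h(93,60)=(93*31+60)%997=949 h(61,12)=(61*31+12)%997=906 -> [949, 906]
L2: h(949,906)=(949*31+906)%997=415 -> [415]

Answer: 415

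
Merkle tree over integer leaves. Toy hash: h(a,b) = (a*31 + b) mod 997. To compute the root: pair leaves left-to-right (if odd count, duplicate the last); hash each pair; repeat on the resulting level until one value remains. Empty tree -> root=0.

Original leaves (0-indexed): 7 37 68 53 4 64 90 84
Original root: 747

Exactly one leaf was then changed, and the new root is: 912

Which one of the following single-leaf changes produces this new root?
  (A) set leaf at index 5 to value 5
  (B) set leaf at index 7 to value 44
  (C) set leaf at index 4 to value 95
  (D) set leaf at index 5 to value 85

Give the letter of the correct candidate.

Original leaves: [7, 37, 68, 53, 4, 64, 90, 84]
Target new root: 912
Try each candidate change and compute the resulting root:
Candidate A: set leaf[5] = 5 -> leaves = [7, 37, 68, 53, 4, 5, 90, 84]
  L0: [7, 37, 68, 53, 4, 5, 90, 84]
  L1: h(7,37)=(7*31+37)%997=254 h(68,53)=(68*31+53)%997=167 h(4,5)=(4*31+5)%997=129 h(90,84)=(90*31+84)%997=880 -> [254, 167, 129, 880]
  L2: h(254,167)=(254*31+167)%997=65 h(129,880)=(129*31+880)%997=891 -> [65, 891]
  L3: h(65,891)=(65*31+891)%997=912 -> [912]
  root = 912 == target 912  ** MATCH **
Candidate B: set leaf[7] = 44 -> leaves = [7, 37, 68, 53, 4, 64, 90, 44]
  L0: [7, 37, 68, 53, 4, 64, 90, 44]
  L1: h(7,37)=(7*31+37)%997=254 h(68,53)=(68*31+53)%997=167 h(4,64)=(4*31+64)%997=188 h(90,44)=(90*31+44)%997=840 -> [254, 167, 188, 840]
  L2: h(254,167)=(254*31+167)%997=65 h(188,840)=(188*31+840)%997=686 -> [65, 686]
  L3: h(65,686)=(65*31+686)%997=707 -> [707]
  root = 707 != target 912
Candidate C: set leaf[4] = 95 -> leaves = [7, 37, 68, 53, 95, 64, 90, 84]
  L0: [7, 37, 68, 53, 95, 64, 90, 84]
  L1: h(7,37)=(7*31+37)%997=254 h(68,53)=(68*31+53)%997=167 h(95,64)=(95*31+64)%997=18 h(90,84)=(90*31+84)%997=880 -> [254, 167, 18, 880]
  L2: h(254,167)=(254*31+167)%997=65 h(18,880)=(18*31+880)%997=441 -> [65, 441]
  L3: h(65,441)=(65*31+441)%997=462 -> [462]
  root = 462 != target 912
Candidate D: set leaf[5] = 85 -> leaves = [7, 37, 68, 53, 4, 85, 90, 84]
  L0: [7, 37, 68, 53, 4, 85, 90, 84]
  L1: h(7,37)=(7*31+37)%997=254 h(68,53)=(68*31+53)%997=167 h(4,85)=(4*31+85)%997=209 h(90,84)=(90*31+84)%997=880 -> [254, 167, 209, 880]
  L2: h(254,167)=(254*31+167)%997=65 h(209,880)=(209*31+880)%997=380 -> [65, 380]
  L3: h(65,380)=(65*31+380)%997=401 -> [401]
  root = 401 != target 912
Candidate A produces the target root.

Answer: A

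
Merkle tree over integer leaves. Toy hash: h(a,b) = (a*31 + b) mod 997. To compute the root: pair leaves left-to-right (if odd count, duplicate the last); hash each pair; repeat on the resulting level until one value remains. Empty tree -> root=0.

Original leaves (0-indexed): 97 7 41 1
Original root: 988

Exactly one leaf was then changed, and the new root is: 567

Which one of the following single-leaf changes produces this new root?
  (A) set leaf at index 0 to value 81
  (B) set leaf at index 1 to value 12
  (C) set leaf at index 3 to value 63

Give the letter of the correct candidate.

Answer: A

Derivation:
Original leaves: [97, 7, 41, 1]
Target new root: 567
Try each candidate change and compute the resulting root:
Candidate A: set leaf[0] = 81 -> leaves = [81, 7, 41, 1]
  L0: [81, 7, 41, 1]
  L1: h(81,7)=(81*31+7)%997=524 h(41,1)=(41*31+1)%997=275 -> [524, 275]
  L2: h(524,275)=(524*31+275)%997=567 -> [567]
  root = 567 == target 567  ** MATCH **
Candidate B: set leaf[1] = 12 -> leaves = [97, 12, 41, 1]
  L0: [97, 12, 41, 1]
  L1: h(97,12)=(97*31+12)%997=28 h(41,1)=(41*31+1)%997=275 -> [28, 275]
  L2: h(28,275)=(28*31+275)%997=146 -> [146]
  root = 146 != target 567
Candidate C: set leaf[3] = 63 -> leaves = [97, 7, 41, 63]
  L0: [97, 7, 41, 63]
  L1: h(97,7)=(97*31+7)%997=23 h(41,63)=(41*31+63)%997=337 -> [23, 337]
  L2: h(23,337)=(23*31+337)%997=53 -> [53]
  root = 53 != target 567
Candidate A produces the target root.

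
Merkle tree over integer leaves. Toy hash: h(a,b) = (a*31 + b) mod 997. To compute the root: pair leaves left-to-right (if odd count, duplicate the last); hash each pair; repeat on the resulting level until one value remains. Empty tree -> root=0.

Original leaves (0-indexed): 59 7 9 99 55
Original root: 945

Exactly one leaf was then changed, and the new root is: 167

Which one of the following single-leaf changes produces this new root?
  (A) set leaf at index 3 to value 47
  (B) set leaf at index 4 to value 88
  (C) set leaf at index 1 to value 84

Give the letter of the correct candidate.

Answer: C

Derivation:
Original leaves: [59, 7, 9, 99, 55]
Target new root: 167
Try each candidate change and compute the resulting root:
Candidate A: set leaf[3] = 47 -> leaves = [59, 7, 9, 47, 55]
  L0: [59, 7, 9, 47, 55]
  L1: h(59,7)=(59*31+7)%997=839 h(9,47)=(9*31+47)%997=326 h(55,55)=(55*31+55)%997=763 -> [839, 326, 763]
  L2: h(839,326)=(839*31+326)%997=413 h(763,763)=(763*31+763)%997=488 -> [413, 488]
  L3: h(413,488)=(413*31+488)%997=330 -> [330]
  root = 330 != target 167
Candidate B: set leaf[4] = 88 -> leaves = [59, 7, 9, 99, 88]
  L0: [59, 7, 9, 99, 88]
  L1: h(59,7)=(59*31+7)%997=839 h(9,99)=(9*31+99)%997=378 h(88,88)=(88*31+88)%997=822 -> [839, 378, 822]
  L2: h(839,378)=(839*31+378)%997=465 h(822,822)=(822*31+822)%997=382 -> [465, 382]
  L3: h(465,382)=(465*31+382)%997=839 -> [839]
  root = 839 != target 167
Candidate C: set leaf[1] = 84 -> leaves = [59, 84, 9, 99, 55]
  L0: [59, 84, 9, 99, 55]
  L1: h(59,84)=(59*31+84)%997=916 h(9,99)=(9*31+99)%997=378 h(55,55)=(55*31+55)%997=763 -> [916, 378, 763]
  L2: h(916,378)=(916*31+378)%997=858 h(763,763)=(763*31+763)%997=488 -> [858, 488]
  L3: h(858,488)=(858*31+488)%997=167 -> [167]
  root = 167 == target 167  ** MATCH **
Candidate C produces the target root.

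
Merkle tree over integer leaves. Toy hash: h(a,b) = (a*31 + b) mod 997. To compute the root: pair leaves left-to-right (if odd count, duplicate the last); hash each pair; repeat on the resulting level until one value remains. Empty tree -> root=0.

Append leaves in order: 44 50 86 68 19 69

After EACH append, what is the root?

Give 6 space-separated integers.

Answer: 44 417 724 706 465 71

Derivation:
After append 44 (leaves=[44]):
  L0: [44]
  root=44
After append 50 (leaves=[44, 50]):
  L0: [44, 50]
  L1: h(44,50)=(44*31+50)%997=417 -> [417]
  root=417
After append 86 (leaves=[44, 50, 86]):
  L0: [44, 50, 86]
  L1: h(44,50)=(44*31+50)%997=417 h(86,86)=(86*31+86)%997=758 -> [417, 758]
  L2: h(417,758)=(417*31+758)%997=724 -> [724]
  root=724
After append 68 (leaves=[44, 50, 86, 68]):
  L0: [44, 50, 86, 68]
  L1: h(44,50)=(44*31+50)%997=417 h(86,68)=(86*31+68)%997=740 -> [417, 740]
  L2: h(417,740)=(417*31+740)%997=706 -> [706]
  root=706
After append 19 (leaves=[44, 50, 86, 68, 19]):
  L0: [44, 50, 86, 68, 19]
  L1: h(44,50)=(44*31+50)%997=417 h(86,68)=(86*31+68)%997=740 h(19,19)=(19*31+19)%997=608 -> [417, 740, 608]
  L2: h(417,740)=(417*31+740)%997=706 h(608,608)=(608*31+608)%997=513 -> [706, 513]
  L3: h(706,513)=(706*31+513)%997=465 -> [465]
  root=465
After append 69 (leaves=[44, 50, 86, 68, 19, 69]):
  L0: [44, 50, 86, 68, 19, 69]
  L1: h(44,50)=(44*31+50)%997=417 h(86,68)=(86*31+68)%997=740 h(19,69)=(19*31+69)%997=658 -> [417, 740, 658]
  L2: h(417,740)=(417*31+740)%997=706 h(658,658)=(658*31+658)%997=119 -> [706, 119]
  L3: h(706,119)=(706*31+119)%997=71 -> [71]
  root=71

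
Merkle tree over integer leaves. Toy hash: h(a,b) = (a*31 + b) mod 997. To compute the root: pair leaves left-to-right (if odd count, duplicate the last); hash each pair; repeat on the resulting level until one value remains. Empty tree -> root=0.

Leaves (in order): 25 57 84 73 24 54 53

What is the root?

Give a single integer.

L0: [25, 57, 84, 73, 24, 54, 53]
L1: h(25,57)=(25*31+57)%997=832 h(84,73)=(84*31+73)%997=683 h(24,54)=(24*31+54)%997=798 h(53,53)=(53*31+53)%997=699 -> [832, 683, 798, 699]
L2: h(832,683)=(832*31+683)%997=553 h(798,699)=(798*31+699)%997=512 -> [553, 512]
L3: h(553,512)=(553*31+512)%997=706 -> [706]

Answer: 706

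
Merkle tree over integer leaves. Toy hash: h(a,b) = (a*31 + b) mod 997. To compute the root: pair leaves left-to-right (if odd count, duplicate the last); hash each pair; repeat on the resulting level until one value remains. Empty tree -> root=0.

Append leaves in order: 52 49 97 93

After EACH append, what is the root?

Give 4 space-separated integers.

After append 52 (leaves=[52]):
  L0: [52]
  root=52
After append 49 (leaves=[52, 49]):
  L0: [52, 49]
  L1: h(52,49)=(52*31+49)%997=664 -> [664]
  root=664
After append 97 (leaves=[52, 49, 97]):
  L0: [52, 49, 97]
  L1: h(52,49)=(52*31+49)%997=664 h(97,97)=(97*31+97)%997=113 -> [664, 113]
  L2: h(664,113)=(664*31+113)%997=757 -> [757]
  root=757
After append 93 (leaves=[52, 49, 97, 93]):
  L0: [52, 49, 97, 93]
  L1: h(52,49)=(52*31+49)%997=664 h(97,93)=(97*31+93)%997=109 -> [664, 109]
  L2: h(664,109)=(664*31+109)%997=753 -> [753]
  root=753

Answer: 52 664 757 753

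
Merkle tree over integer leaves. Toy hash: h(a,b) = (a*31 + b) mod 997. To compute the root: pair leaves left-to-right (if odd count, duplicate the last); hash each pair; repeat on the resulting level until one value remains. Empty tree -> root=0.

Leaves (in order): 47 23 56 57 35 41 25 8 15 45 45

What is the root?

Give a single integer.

Answer: 954

Derivation:
L0: [47, 23, 56, 57, 35, 41, 25, 8, 15, 45, 45]
L1: h(47,23)=(47*31+23)%997=483 h(56,57)=(56*31+57)%997=796 h(35,41)=(35*31+41)%997=129 h(25,8)=(25*31+8)%997=783 h(15,45)=(15*31+45)%997=510 h(45,45)=(45*31+45)%997=443 -> [483, 796, 129, 783, 510, 443]
L2: h(483,796)=(483*31+796)%997=814 h(129,783)=(129*31+783)%997=794 h(510,443)=(510*31+443)%997=301 -> [814, 794, 301]
L3: h(814,794)=(814*31+794)%997=106 h(301,301)=(301*31+301)%997=659 -> [106, 659]
L4: h(106,659)=(106*31+659)%997=954 -> [954]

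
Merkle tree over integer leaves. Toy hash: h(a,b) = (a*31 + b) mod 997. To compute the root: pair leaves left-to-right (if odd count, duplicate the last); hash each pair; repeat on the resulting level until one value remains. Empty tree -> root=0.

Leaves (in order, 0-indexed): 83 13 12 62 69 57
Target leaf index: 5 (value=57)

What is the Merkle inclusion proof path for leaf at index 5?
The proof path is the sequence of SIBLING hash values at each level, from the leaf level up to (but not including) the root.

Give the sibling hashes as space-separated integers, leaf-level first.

L0 (leaves): [83, 13, 12, 62, 69, 57], target index=5
L1: h(83,13)=(83*31+13)%997=592 [pair 0] h(12,62)=(12*31+62)%997=434 [pair 1] h(69,57)=(69*31+57)%997=202 [pair 2] -> [592, 434, 202]
  Sibling for proof at L0: 69
L2: h(592,434)=(592*31+434)%997=840 [pair 0] h(202,202)=(202*31+202)%997=482 [pair 1] -> [840, 482]
  Sibling for proof at L1: 202
L3: h(840,482)=(840*31+482)%997=600 [pair 0] -> [600]
  Sibling for proof at L2: 840
Root: 600
Proof path (sibling hashes from leaf to root): [69, 202, 840]

Answer: 69 202 840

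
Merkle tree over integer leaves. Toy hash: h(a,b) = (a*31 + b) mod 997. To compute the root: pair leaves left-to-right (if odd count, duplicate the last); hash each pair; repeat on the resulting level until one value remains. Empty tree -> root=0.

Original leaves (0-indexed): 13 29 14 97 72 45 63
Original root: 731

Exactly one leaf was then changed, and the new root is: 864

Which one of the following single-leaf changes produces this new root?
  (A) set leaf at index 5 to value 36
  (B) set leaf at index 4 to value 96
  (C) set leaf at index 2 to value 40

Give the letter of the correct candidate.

Original leaves: [13, 29, 14, 97, 72, 45, 63]
Target new root: 864
Try each candidate change and compute the resulting root:
Candidate A: set leaf[5] = 36 -> leaves = [13, 29, 14, 97, 72, 36, 63]
  L0: [13, 29, 14, 97, 72, 36, 63]
  L1: h(13,29)=(13*31+29)%997=432 h(14,97)=(14*31+97)%997=531 h(72,36)=(72*31+36)%997=274 h(63,63)=(63*31+63)%997=22 -> [432, 531, 274, 22]
  L2: h(432,531)=(432*31+531)%997=962 h(274,22)=(274*31+22)%997=540 -> [962, 540]
  L3: h(962,540)=(962*31+540)%997=452 -> [452]
  root = 452 != target 864
Candidate B: set leaf[4] = 96 -> leaves = [13, 29, 14, 97, 96, 45, 63]
  L0: [13, 29, 14, 97, 96, 45, 63]
  L1: h(13,29)=(13*31+29)%997=432 h(14,97)=(14*31+97)%997=531 h(96,45)=(96*31+45)%997=30 h(63,63)=(63*31+63)%997=22 -> [432, 531, 30, 22]
  L2: h(432,531)=(432*31+531)%997=962 h(30,22)=(30*31+22)%997=952 -> [962, 952]
  L3: h(962,952)=(962*31+952)%997=864 -> [864]
  root = 864 == target 864  ** MATCH **
Candidate C: set leaf[2] = 40 -> leaves = [13, 29, 40, 97, 72, 45, 63]
  L0: [13, 29, 40, 97, 72, 45, 63]
  L1: h(13,29)=(13*31+29)%997=432 h(40,97)=(40*31+97)%997=340 h(72,45)=(72*31+45)%997=283 h(63,63)=(63*31+63)%997=22 -> [432, 340, 283, 22]
  L2: h(432,340)=(432*31+340)%997=771 h(283,22)=(283*31+22)%997=819 -> [771, 819]
  L3: h(771,819)=(771*31+819)%997=792 -> [792]
  root = 792 != target 864
Candidate B produces the target root.

Answer: B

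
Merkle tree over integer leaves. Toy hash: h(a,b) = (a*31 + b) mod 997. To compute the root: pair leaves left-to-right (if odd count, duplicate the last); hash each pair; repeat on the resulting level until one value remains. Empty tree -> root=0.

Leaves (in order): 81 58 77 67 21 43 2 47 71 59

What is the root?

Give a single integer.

Answer: 292

Derivation:
L0: [81, 58, 77, 67, 21, 43, 2, 47, 71, 59]
L1: h(81,58)=(81*31+58)%997=575 h(77,67)=(77*31+67)%997=460 h(21,43)=(21*31+43)%997=694 h(2,47)=(2*31+47)%997=109 h(71,59)=(71*31+59)%997=266 -> [575, 460, 694, 109, 266]
L2: h(575,460)=(575*31+460)%997=339 h(694,109)=(694*31+109)%997=686 h(266,266)=(266*31+266)%997=536 -> [339, 686, 536]
L3: h(339,686)=(339*31+686)%997=228 h(536,536)=(536*31+536)%997=203 -> [228, 203]
L4: h(228,203)=(228*31+203)%997=292 -> [292]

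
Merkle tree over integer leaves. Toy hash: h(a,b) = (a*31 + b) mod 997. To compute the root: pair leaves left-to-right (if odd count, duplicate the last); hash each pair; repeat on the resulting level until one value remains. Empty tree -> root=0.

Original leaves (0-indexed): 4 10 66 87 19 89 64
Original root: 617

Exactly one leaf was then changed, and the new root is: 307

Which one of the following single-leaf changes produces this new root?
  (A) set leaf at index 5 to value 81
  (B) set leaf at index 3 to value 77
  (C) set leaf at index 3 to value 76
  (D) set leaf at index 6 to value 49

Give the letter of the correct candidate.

Original leaves: [4, 10, 66, 87, 19, 89, 64]
Target new root: 307
Try each candidate change and compute the resulting root:
Candidate A: set leaf[5] = 81 -> leaves = [4, 10, 66, 87, 19, 81, 64]
  L0: [4, 10, 66, 87, 19, 81, 64]
  L1: h(4,10)=(4*31+10)%997=134 h(66,87)=(66*31+87)%997=139 h(19,81)=(19*31+81)%997=670 h(64,64)=(64*31+64)%997=54 -> [134, 139, 670, 54]
  L2: h(134,139)=(134*31+139)%997=305 h(670,54)=(670*31+54)%997=884 -> [305, 884]
  L3: h(305,884)=(305*31+884)%997=369 -> [369]
  root = 369 != target 307
Candidate B: set leaf[3] = 77 -> leaves = [4, 10, 66, 77, 19, 89, 64]
  L0: [4, 10, 66, 77, 19, 89, 64]
  L1: h(4,10)=(4*31+10)%997=134 h(66,77)=(66*31+77)%997=129 h(19,89)=(19*31+89)%997=678 h(64,64)=(64*31+64)%997=54 -> [134, 129, 678, 54]
  L2: h(134,129)=(134*31+129)%997=295 h(678,54)=(678*31+54)%997=135 -> [295, 135]
  L3: h(295,135)=(295*31+135)%997=307 -> [307]
  root = 307 == target 307  ** MATCH **
Candidate C: set leaf[3] = 76 -> leaves = [4, 10, 66, 76, 19, 89, 64]
  L0: [4, 10, 66, 76, 19, 89, 64]
  L1: h(4,10)=(4*31+10)%997=134 h(66,76)=(66*31+76)%997=128 h(19,89)=(19*31+89)%997=678 h(64,64)=(64*31+64)%997=54 -> [134, 128, 678, 54]
  L2: h(134,128)=(134*31+128)%997=294 h(678,54)=(678*31+54)%997=135 -> [294, 135]
  L3: h(294,135)=(294*31+135)%997=276 -> [276]
  root = 276 != target 307
Candidate D: set leaf[6] = 49 -> leaves = [4, 10, 66, 87, 19, 89, 49]
  L0: [4, 10, 66, 87, 19, 89, 49]
  L1: h(4,10)=(4*31+10)%997=134 h(66,87)=(66*31+87)%997=139 h(19,89)=(19*31+89)%997=678 h(49,49)=(49*31+49)%997=571 -> [134, 139, 678, 571]
  L2: h(134,139)=(134*31+139)%997=305 h(678,571)=(678*31+571)%997=652 -> [305, 652]
  L3: h(305,652)=(305*31+652)%997=137 -> [137]
  root = 137 != target 307
Candidate B produces the target root.

Answer: B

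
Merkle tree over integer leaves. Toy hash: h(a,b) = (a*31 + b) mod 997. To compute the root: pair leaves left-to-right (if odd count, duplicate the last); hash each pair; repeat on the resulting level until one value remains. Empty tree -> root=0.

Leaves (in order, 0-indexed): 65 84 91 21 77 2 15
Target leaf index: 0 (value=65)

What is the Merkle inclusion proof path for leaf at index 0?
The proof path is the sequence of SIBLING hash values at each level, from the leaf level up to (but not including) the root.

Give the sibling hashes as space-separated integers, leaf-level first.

Answer: 84 848 761

Derivation:
L0 (leaves): [65, 84, 91, 21, 77, 2, 15], target index=0
L1: h(65,84)=(65*31+84)%997=105 [pair 0] h(91,21)=(91*31+21)%997=848 [pair 1] h(77,2)=(77*31+2)%997=395 [pair 2] h(15,15)=(15*31+15)%997=480 [pair 3] -> [105, 848, 395, 480]
  Sibling for proof at L0: 84
L2: h(105,848)=(105*31+848)%997=115 [pair 0] h(395,480)=(395*31+480)%997=761 [pair 1] -> [115, 761]
  Sibling for proof at L1: 848
L3: h(115,761)=(115*31+761)%997=338 [pair 0] -> [338]
  Sibling for proof at L2: 761
Root: 338
Proof path (sibling hashes from leaf to root): [84, 848, 761]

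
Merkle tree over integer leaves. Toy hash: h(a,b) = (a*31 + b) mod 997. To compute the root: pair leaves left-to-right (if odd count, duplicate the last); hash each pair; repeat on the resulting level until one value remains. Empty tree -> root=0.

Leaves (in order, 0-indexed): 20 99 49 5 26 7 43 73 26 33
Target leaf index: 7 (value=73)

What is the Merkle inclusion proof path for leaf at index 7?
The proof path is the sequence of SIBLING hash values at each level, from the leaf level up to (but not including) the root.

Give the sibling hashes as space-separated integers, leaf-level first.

Answer: 43 813 882 719

Derivation:
L0 (leaves): [20, 99, 49, 5, 26, 7, 43, 73, 26, 33], target index=7
L1: h(20,99)=(20*31+99)%997=719 [pair 0] h(49,5)=(49*31+5)%997=527 [pair 1] h(26,7)=(26*31+7)%997=813 [pair 2] h(43,73)=(43*31+73)%997=409 [pair 3] h(26,33)=(26*31+33)%997=839 [pair 4] -> [719, 527, 813, 409, 839]
  Sibling for proof at L0: 43
L2: h(719,527)=(719*31+527)%997=882 [pair 0] h(813,409)=(813*31+409)%997=687 [pair 1] h(839,839)=(839*31+839)%997=926 [pair 2] -> [882, 687, 926]
  Sibling for proof at L1: 813
L3: h(882,687)=(882*31+687)%997=113 [pair 0] h(926,926)=(926*31+926)%997=719 [pair 1] -> [113, 719]
  Sibling for proof at L2: 882
L4: h(113,719)=(113*31+719)%997=234 [pair 0] -> [234]
  Sibling for proof at L3: 719
Root: 234
Proof path (sibling hashes from leaf to root): [43, 813, 882, 719]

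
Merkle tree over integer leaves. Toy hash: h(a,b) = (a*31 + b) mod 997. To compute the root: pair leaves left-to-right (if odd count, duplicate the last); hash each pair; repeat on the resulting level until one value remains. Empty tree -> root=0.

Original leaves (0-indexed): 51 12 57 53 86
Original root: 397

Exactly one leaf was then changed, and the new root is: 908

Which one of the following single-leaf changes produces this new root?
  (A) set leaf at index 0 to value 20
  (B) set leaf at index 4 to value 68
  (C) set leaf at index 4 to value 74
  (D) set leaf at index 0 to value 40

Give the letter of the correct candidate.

Answer: B

Derivation:
Original leaves: [51, 12, 57, 53, 86]
Target new root: 908
Try each candidate change and compute the resulting root:
Candidate A: set leaf[0] = 20 -> leaves = [20, 12, 57, 53, 86]
  L0: [20, 12, 57, 53, 86]
  L1: h(20,12)=(20*31+12)%997=632 h(57,53)=(57*31+53)%997=823 h(86,86)=(86*31+86)%997=758 -> [632, 823, 758]
  L2: h(632,823)=(632*31+823)%997=475 h(758,758)=(758*31+758)%997=328 -> [475, 328]
  L3: h(475,328)=(475*31+328)%997=98 -> [98]
  root = 98 != target 908
Candidate B: set leaf[4] = 68 -> leaves = [51, 12, 57, 53, 68]
  L0: [51, 12, 57, 53, 68]
  L1: h(51,12)=(51*31+12)%997=596 h(57,53)=(57*31+53)%997=823 h(68,68)=(68*31+68)%997=182 -> [596, 823, 182]
  L2: h(596,823)=(596*31+823)%997=356 h(182,182)=(182*31+182)%997=839 -> [356, 839]
  L3: h(356,839)=(356*31+839)%997=908 -> [908]
  root = 908 == target 908  ** MATCH **
Candidate C: set leaf[4] = 74 -> leaves = [51, 12, 57, 53, 74]
  L0: [51, 12, 57, 53, 74]
  L1: h(51,12)=(51*31+12)%997=596 h(57,53)=(57*31+53)%997=823 h(74,74)=(74*31+74)%997=374 -> [596, 823, 374]
  L2: h(596,823)=(596*31+823)%997=356 h(374,374)=(374*31+374)%997=4 -> [356, 4]
  L3: h(356,4)=(356*31+4)%997=73 -> [73]
  root = 73 != target 908
Candidate D: set leaf[0] = 40 -> leaves = [40, 12, 57, 53, 86]
  L0: [40, 12, 57, 53, 86]
  L1: h(40,12)=(40*31+12)%997=255 h(57,53)=(57*31+53)%997=823 h(86,86)=(86*31+86)%997=758 -> [255, 823, 758]
  L2: h(255,823)=(255*31+823)%997=752 h(758,758)=(758*31+758)%997=328 -> [752, 328]
  L3: h(752,328)=(752*31+328)%997=709 -> [709]
  root = 709 != target 908
Candidate B produces the target root.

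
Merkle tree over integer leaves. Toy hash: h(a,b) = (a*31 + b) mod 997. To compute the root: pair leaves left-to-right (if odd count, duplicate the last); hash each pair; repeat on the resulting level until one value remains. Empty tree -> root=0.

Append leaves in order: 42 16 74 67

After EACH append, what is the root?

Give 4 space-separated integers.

Answer: 42 321 355 348

Derivation:
After append 42 (leaves=[42]):
  L0: [42]
  root=42
After append 16 (leaves=[42, 16]):
  L0: [42, 16]
  L1: h(42,16)=(42*31+16)%997=321 -> [321]
  root=321
After append 74 (leaves=[42, 16, 74]):
  L0: [42, 16, 74]
  L1: h(42,16)=(42*31+16)%997=321 h(74,74)=(74*31+74)%997=374 -> [321, 374]
  L2: h(321,374)=(321*31+374)%997=355 -> [355]
  root=355
After append 67 (leaves=[42, 16, 74, 67]):
  L0: [42, 16, 74, 67]
  L1: h(42,16)=(42*31+16)%997=321 h(74,67)=(74*31+67)%997=367 -> [321, 367]
  L2: h(321,367)=(321*31+367)%997=348 -> [348]
  root=348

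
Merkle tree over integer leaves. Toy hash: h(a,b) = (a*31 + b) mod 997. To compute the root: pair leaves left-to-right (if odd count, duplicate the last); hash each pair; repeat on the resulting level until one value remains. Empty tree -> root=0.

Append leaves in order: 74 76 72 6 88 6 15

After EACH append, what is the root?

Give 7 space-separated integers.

After append 74 (leaves=[74]):
  L0: [74]
  root=74
After append 76 (leaves=[74, 76]):
  L0: [74, 76]
  L1: h(74,76)=(74*31+76)%997=376 -> [376]
  root=376
After append 72 (leaves=[74, 76, 72]):
  L0: [74, 76, 72]
  L1: h(74,76)=(74*31+76)%997=376 h(72,72)=(72*31+72)%997=310 -> [376, 310]
  L2: h(376,310)=(376*31+310)%997=2 -> [2]
  root=2
After append 6 (leaves=[74, 76, 72, 6]):
  L0: [74, 76, 72, 6]
  L1: h(74,76)=(74*31+76)%997=376 h(72,6)=(72*31+6)%997=244 -> [376, 244]
  L2: h(376,244)=(376*31+244)%997=933 -> [933]
  root=933
After append 88 (leaves=[74, 76, 72, 6, 88]):
  L0: [74, 76, 72, 6, 88]
  L1: h(74,76)=(74*31+76)%997=376 h(72,6)=(72*31+6)%997=244 h(88,88)=(88*31+88)%997=822 -> [376, 244, 822]
  L2: h(376,244)=(376*31+244)%997=933 h(822,822)=(822*31+822)%997=382 -> [933, 382]
  L3: h(933,382)=(933*31+382)%997=392 -> [392]
  root=392
After append 6 (leaves=[74, 76, 72, 6, 88, 6]):
  L0: [74, 76, 72, 6, 88, 6]
  L1: h(74,76)=(74*31+76)%997=376 h(72,6)=(72*31+6)%997=244 h(88,6)=(88*31+6)%997=740 -> [376, 244, 740]
  L2: h(376,244)=(376*31+244)%997=933 h(740,740)=(740*31+740)%997=749 -> [933, 749]
  L3: h(933,749)=(933*31+749)%997=759 -> [759]
  root=759
After append 15 (leaves=[74, 76, 72, 6, 88, 6, 15]):
  L0: [74, 76, 72, 6, 88, 6, 15]
  L1: h(74,76)=(74*31+76)%997=376 h(72,6)=(72*31+6)%997=244 h(88,6)=(88*31+6)%997=740 h(15,15)=(15*31+15)%997=480 -> [376, 244, 740, 480]
  L2: h(376,244)=(376*31+244)%997=933 h(740,480)=(740*31+480)%997=489 -> [933, 489]
  L3: h(933,489)=(933*31+489)%997=499 -> [499]
  root=499

Answer: 74 376 2 933 392 759 499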